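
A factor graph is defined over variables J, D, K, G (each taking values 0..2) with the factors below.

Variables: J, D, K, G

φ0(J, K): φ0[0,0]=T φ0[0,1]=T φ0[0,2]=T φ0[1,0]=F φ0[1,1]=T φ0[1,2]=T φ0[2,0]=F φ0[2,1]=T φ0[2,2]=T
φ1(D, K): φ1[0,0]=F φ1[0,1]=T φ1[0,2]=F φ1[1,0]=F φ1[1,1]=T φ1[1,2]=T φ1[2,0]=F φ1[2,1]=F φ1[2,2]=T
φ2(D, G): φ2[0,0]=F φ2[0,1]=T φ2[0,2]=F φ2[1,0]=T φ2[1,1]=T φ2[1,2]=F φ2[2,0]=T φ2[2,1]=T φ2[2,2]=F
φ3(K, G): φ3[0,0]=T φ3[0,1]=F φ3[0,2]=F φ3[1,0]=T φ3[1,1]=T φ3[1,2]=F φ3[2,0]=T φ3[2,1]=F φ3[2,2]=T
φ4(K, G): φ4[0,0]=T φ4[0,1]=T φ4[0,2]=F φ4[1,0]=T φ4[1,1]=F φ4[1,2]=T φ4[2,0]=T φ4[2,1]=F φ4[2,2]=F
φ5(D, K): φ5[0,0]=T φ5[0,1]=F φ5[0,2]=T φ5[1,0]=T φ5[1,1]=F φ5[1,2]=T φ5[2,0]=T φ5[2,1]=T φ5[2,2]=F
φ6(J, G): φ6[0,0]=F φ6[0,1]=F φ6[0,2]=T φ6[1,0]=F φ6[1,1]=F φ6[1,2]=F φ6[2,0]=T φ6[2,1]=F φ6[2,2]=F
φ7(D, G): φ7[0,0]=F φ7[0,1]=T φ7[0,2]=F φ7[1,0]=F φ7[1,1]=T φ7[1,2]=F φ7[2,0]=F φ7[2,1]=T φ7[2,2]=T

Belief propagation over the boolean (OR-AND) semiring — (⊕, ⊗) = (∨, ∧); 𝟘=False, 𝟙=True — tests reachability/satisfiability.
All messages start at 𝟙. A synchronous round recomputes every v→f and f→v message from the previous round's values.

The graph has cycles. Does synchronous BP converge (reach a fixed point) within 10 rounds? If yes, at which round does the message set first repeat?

CONVERGED at round 8

init: all messages = 𝟙 over 3 values
r1 m[φ0→J] = [T, T, T]
r1 m[φ0→K] = [T, T, T]
r1 m[φ1→D] = [T, T, T]
r1 m[φ1→K] = [F, T, T]
r1 m[φ2→D] = [T, T, T]
r1 m[φ2→G] = [T, T, F]
r1 m[φ3→K] = [T, T, T]
r1 m[φ3→G] = [T, T, T]
r1 m[φ4→K] = [T, T, T]
r1 m[φ4→G] = [T, T, T]
r1 m[φ5→D] = [T, T, T]
r1 m[φ5→K] = [T, T, T]
r1 m[φ6→J] = [T, F, T]
r1 m[φ6→G] = [T, F, T]
r1 m[φ7→D] = [T, T, T]
r1 m[φ7→G] = [F, T, T]
r1 m[J→φ0] = [T, T, T]
r1 m[J→φ6] = [T, T, T]
r1 m[D→φ1] = [T, T, T]
r1 m[D→φ2] = [T, T, T]
r1 m[D→φ5] = [T, T, T]
r1 m[D→φ7] = [T, T, T]
r1 m[K→φ0] = [T, T, T]
r1 m[K→φ1] = [T, T, T]
r1 m[K→φ3] = [T, T, T]
r1 m[K→φ4] = [T, T, T]
r1 m[K→φ5] = [T, T, T]
r1 m[G→φ2] = [T, T, T]
r1 m[G→φ3] = [T, T, T]
r1 m[G→φ4] = [T, T, T]
r1 m[G→φ6] = [T, T, T]
r1 m[G→φ7] = [T, T, T]
r2 m[φ0→J] = [T, T, T]
r2 m[φ0→K] = [T, T, T]
r2 m[φ1→D] = [T, T, T]
r2 m[φ1→K] = [F, T, T]
r2 m[φ2→D] = [T, T, T]
r2 m[φ2→G] = [T, T, F]
r2 m[φ3→K] = [T, T, T]
r2 m[φ3→G] = [T, T, T]
r2 m[φ4→K] = [T, T, T]
r2 m[φ4→G] = [T, T, T]
r2 m[φ5→D] = [T, T, T]
r2 m[φ5→K] = [T, T, T]
r2 m[φ6→J] = [T, F, T]
r2 m[φ6→G] = [T, F, T]
r2 m[φ7→D] = [T, T, T]
r2 m[φ7→G] = [F, T, T]
r2 m[J→φ0] = [T, F, T]
r2 m[J→φ6] = [T, T, T]
r2 m[D→φ1] = [T, T, T]
r2 m[D→φ2] = [T, T, T]
r2 m[D→φ5] = [T, T, T]
r2 m[D→φ7] = [T, T, T]
r2 m[K→φ0] = [F, T, T]
r2 m[K→φ1] = [T, T, T]
r2 m[K→φ3] = [F, T, T]
r2 m[K→φ4] = [F, T, T]
r2 m[K→φ5] = [F, T, T]
r2 m[G→φ2] = [F, F, T]
r2 m[G→φ3] = [F, F, F]
r2 m[G→φ4] = [F, F, F]
r2 m[G→φ6] = [F, T, F]
r2 m[G→φ7] = [T, F, F]
r3 m[φ0→J] = [T, T, T]
r3 m[φ0→K] = [T, T, T]
r3 m[φ1→D] = [T, T, T]
r3 m[φ1→K] = [F, T, T]
r3 m[φ2→D] = [F, F, F]
r3 m[φ2→G] = [T, T, F]
r3 m[φ3→K] = [F, F, F]
r3 m[φ3→G] = [T, T, T]
r3 m[φ4→K] = [F, F, F]
r3 m[φ4→G] = [T, F, T]
r3 m[φ5→D] = [T, T, T]
r3 m[φ5→K] = [T, T, T]
r3 m[φ6→J] = [F, F, F]
r3 m[φ6→G] = [T, F, T]
r3 m[φ7→D] = [F, F, F]
r3 m[φ7→G] = [F, T, T]
r3 m[J→φ0] = [T, F, T]
r3 m[J→φ6] = [T, T, T]
r3 m[D→φ1] = [T, T, T]
r3 m[D→φ2] = [T, T, T]
r3 m[D→φ5] = [T, T, T]
r3 m[D→φ7] = [T, T, T]
r3 m[K→φ0] = [F, T, T]
r3 m[K→φ1] = [T, T, T]
r3 m[K→φ3] = [F, T, T]
r3 m[K→φ4] = [F, T, T]
r3 m[K→φ5] = [F, T, T]
r3 m[G→φ2] = [F, F, T]
r3 m[G→φ3] = [F, F, F]
r3 m[G→φ4] = [F, F, F]
r3 m[G→φ6] = [F, T, F]
r3 m[G→φ7] = [T, F, F]
r4 m[φ0→J] = [T, T, T]
r4 m[φ0→K] = [T, T, T]
r4 m[φ1→D] = [T, T, T]
r4 m[φ1→K] = [F, T, T]
r4 m[φ2→D] = [F, F, F]
r4 m[φ2→G] = [T, T, F]
r4 m[φ3→K] = [F, F, F]
r4 m[φ3→G] = [T, T, T]
r4 m[φ4→K] = [F, F, F]
r4 m[φ4→G] = [T, F, T]
r4 m[φ5→D] = [T, T, T]
r4 m[φ5→K] = [T, T, T]
r4 m[φ6→J] = [F, F, F]
r4 m[φ6→G] = [T, F, T]
r4 m[φ7→D] = [F, F, F]
r4 m[φ7→G] = [F, T, T]
r4 m[J→φ0] = [F, F, F]
r4 m[J→φ6] = [T, T, T]
r4 m[D→φ1] = [F, F, F]
r4 m[D→φ2] = [F, F, F]
r4 m[D→φ5] = [F, F, F]
r4 m[D→φ7] = [F, F, F]
r4 m[K→φ0] = [F, F, F]
r4 m[K→φ1] = [F, F, F]
r4 m[K→φ3] = [F, F, F]
r4 m[K→φ4] = [F, F, F]
r4 m[K→φ5] = [F, F, F]
r4 m[G→φ2] = [F, F, T]
r4 m[G→φ3] = [F, F, F]
r4 m[G→φ4] = [F, F, F]
r4 m[G→φ6] = [F, F, F]
r4 m[G→φ7] = [T, F, F]
r5 m[φ0→J] = [F, F, F]
r5 m[φ0→K] = [F, F, F]
r5 m[φ1→D] = [F, F, F]
r5 m[φ1→K] = [F, F, F]
r5 m[φ2→D] = [F, F, F]
r5 m[φ2→G] = [F, F, F]
r5 m[φ3→K] = [F, F, F]
r5 m[φ3→G] = [F, F, F]
r5 m[φ4→K] = [F, F, F]
r5 m[φ4→G] = [F, F, F]
r5 m[φ5→D] = [F, F, F]
r5 m[φ5→K] = [F, F, F]
r5 m[φ6→J] = [F, F, F]
r5 m[φ6→G] = [T, F, T]
r5 m[φ7→D] = [F, F, F]
r5 m[φ7→G] = [F, F, F]
r5 m[J→φ0] = [F, F, F]
r5 m[J→φ6] = [T, T, T]
r5 m[D→φ1] = [F, F, F]
r5 m[D→φ2] = [F, F, F]
r5 m[D→φ5] = [F, F, F]
r5 m[D→φ7] = [F, F, F]
r5 m[K→φ0] = [F, F, F]
r5 m[K→φ1] = [F, F, F]
r5 m[K→φ3] = [F, F, F]
r5 m[K→φ4] = [F, F, F]
r5 m[K→φ5] = [F, F, F]
r5 m[G→φ2] = [F, F, T]
r5 m[G→φ3] = [F, F, F]
r5 m[G→φ4] = [F, F, F]
r5 m[G→φ6] = [F, F, F]
r5 m[G→φ7] = [T, F, F]
r6 m[φ0→J] = [F, F, F]
r6 m[φ0→K] = [F, F, F]
r6 m[φ1→D] = [F, F, F]
r6 m[φ1→K] = [F, F, F]
r6 m[φ2→D] = [F, F, F]
r6 m[φ2→G] = [F, F, F]
r6 m[φ3→K] = [F, F, F]
r6 m[φ3→G] = [F, F, F]
r6 m[φ4→K] = [F, F, F]
r6 m[φ4→G] = [F, F, F]
r6 m[φ5→D] = [F, F, F]
r6 m[φ5→K] = [F, F, F]
r6 m[φ6→J] = [F, F, F]
r6 m[φ6→G] = [T, F, T]
r6 m[φ7→D] = [F, F, F]
r6 m[φ7→G] = [F, F, F]
r6 m[J→φ0] = [F, F, F]
r6 m[J→φ6] = [F, F, F]
r6 m[D→φ1] = [F, F, F]
r6 m[D→φ2] = [F, F, F]
r6 m[D→φ5] = [F, F, F]
r6 m[D→φ7] = [F, F, F]
r6 m[K→φ0] = [F, F, F]
r6 m[K→φ1] = [F, F, F]
r6 m[K→φ3] = [F, F, F]
r6 m[K→φ4] = [F, F, F]
r6 m[K→φ5] = [F, F, F]
r6 m[G→φ2] = [F, F, F]
r6 m[G→φ3] = [F, F, F]
r6 m[G→φ4] = [F, F, F]
r6 m[G→φ6] = [F, F, F]
r6 m[G→φ7] = [F, F, F]
r7 m[φ0→J] = [F, F, F]
r7 m[φ0→K] = [F, F, F]
r7 m[φ1→D] = [F, F, F]
r7 m[φ1→K] = [F, F, F]
r7 m[φ2→D] = [F, F, F]
r7 m[φ2→G] = [F, F, F]
r7 m[φ3→K] = [F, F, F]
r7 m[φ3→G] = [F, F, F]
r7 m[φ4→K] = [F, F, F]
r7 m[φ4→G] = [F, F, F]
r7 m[φ5→D] = [F, F, F]
r7 m[φ5→K] = [F, F, F]
r7 m[φ6→J] = [F, F, F]
r7 m[φ6→G] = [F, F, F]
r7 m[φ7→D] = [F, F, F]
r7 m[φ7→G] = [F, F, F]
r7 m[J→φ0] = [F, F, F]
r7 m[J→φ6] = [F, F, F]
r7 m[D→φ1] = [F, F, F]
r7 m[D→φ2] = [F, F, F]
r7 m[D→φ5] = [F, F, F]
r7 m[D→φ7] = [F, F, F]
r7 m[K→φ0] = [F, F, F]
r7 m[K→φ1] = [F, F, F]
r7 m[K→φ3] = [F, F, F]
r7 m[K→φ4] = [F, F, F]
r7 m[K→φ5] = [F, F, F]
r7 m[G→φ2] = [F, F, F]
r7 m[G→φ3] = [F, F, F]
r7 m[G→φ4] = [F, F, F]
r7 m[G→φ6] = [F, F, F]
r7 m[G→φ7] = [F, F, F]
r8 m[φ0→J] = [F, F, F]
r8 m[φ0→K] = [F, F, F]
r8 m[φ1→D] = [F, F, F]
r8 m[φ1→K] = [F, F, F]
r8 m[φ2→D] = [F, F, F]
r8 m[φ2→G] = [F, F, F]
r8 m[φ3→K] = [F, F, F]
r8 m[φ3→G] = [F, F, F]
r8 m[φ4→K] = [F, F, F]
r8 m[φ4→G] = [F, F, F]
r8 m[φ5→D] = [F, F, F]
r8 m[φ5→K] = [F, F, F]
r8 m[φ6→J] = [F, F, F]
r8 m[φ6→G] = [F, F, F]
r8 m[φ7→D] = [F, F, F]
r8 m[φ7→G] = [F, F, F]
r8 m[J→φ0] = [F, F, F]
r8 m[J→φ6] = [F, F, F]
r8 m[D→φ1] = [F, F, F]
r8 m[D→φ2] = [F, F, F]
r8 m[D→φ5] = [F, F, F]
r8 m[D→φ7] = [F, F, F]
r8 m[K→φ0] = [F, F, F]
r8 m[K→φ1] = [F, F, F]
r8 m[K→φ3] = [F, F, F]
r8 m[K→φ4] = [F, F, F]
r8 m[K→φ5] = [F, F, F]
r8 m[G→φ2] = [F, F, F]
r8 m[G→φ3] = [F, F, F]
r8 m[G→φ4] = [F, F, F]
r8 m[G→φ6] = [F, F, F]
r8 m[G→φ7] = [F, F, F]
fixed point reached at round 8
messages reach a fixed point at round 8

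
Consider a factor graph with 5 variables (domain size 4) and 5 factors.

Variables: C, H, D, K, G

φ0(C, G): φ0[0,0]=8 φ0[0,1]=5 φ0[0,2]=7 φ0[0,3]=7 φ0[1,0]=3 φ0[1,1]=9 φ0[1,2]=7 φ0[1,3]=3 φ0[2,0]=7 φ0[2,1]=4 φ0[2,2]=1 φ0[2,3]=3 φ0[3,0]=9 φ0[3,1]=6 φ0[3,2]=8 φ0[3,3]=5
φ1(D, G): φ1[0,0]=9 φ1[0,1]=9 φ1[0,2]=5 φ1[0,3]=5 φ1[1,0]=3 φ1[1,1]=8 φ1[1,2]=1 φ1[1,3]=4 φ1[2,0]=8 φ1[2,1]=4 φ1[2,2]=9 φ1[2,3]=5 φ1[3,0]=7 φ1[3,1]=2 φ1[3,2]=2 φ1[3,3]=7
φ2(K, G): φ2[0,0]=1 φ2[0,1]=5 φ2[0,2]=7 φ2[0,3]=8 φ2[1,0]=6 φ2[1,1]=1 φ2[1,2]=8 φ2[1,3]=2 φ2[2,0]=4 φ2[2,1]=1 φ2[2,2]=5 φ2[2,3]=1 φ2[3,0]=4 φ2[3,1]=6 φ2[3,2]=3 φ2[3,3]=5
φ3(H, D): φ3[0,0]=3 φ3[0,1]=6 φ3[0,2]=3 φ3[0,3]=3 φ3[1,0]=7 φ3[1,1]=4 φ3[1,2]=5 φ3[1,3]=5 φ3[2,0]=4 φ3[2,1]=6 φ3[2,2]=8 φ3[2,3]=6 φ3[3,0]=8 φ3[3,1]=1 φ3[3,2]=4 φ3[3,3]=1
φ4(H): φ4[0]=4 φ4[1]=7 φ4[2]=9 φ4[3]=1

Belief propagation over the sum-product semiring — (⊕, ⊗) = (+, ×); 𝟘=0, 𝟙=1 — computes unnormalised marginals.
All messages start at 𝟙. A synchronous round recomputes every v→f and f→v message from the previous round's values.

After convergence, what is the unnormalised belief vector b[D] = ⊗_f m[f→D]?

b[D] = [1106490, 576944, 1314747, 666366]

init: all messages = 𝟙 over 4 values
r1 m[φ0→C] = [27, 22, 15, 28]
r1 m[φ0→G] = [27, 24, 23, 18]
r1 m[φ1→D] = [28, 16, 26, 18]
r1 m[φ1→G] = [27, 23, 17, 21]
r1 m[φ2→K] = [21, 17, 11, 18]
r1 m[φ2→G] = [15, 13, 23, 16]
r1 m[φ3→H] = [15, 21, 24, 14]
r1 m[φ3→D] = [22, 17, 20, 15]
r1 m[φ4→H] = [4, 7, 9, 1]
r1 m[C→φ0] = [1, 1, 1, 1]
r1 m[H→φ3] = [1, 1, 1, 1]
r1 m[H→φ4] = [1, 1, 1, 1]
r1 m[D→φ1] = [1, 1, 1, 1]
r1 m[D→φ3] = [1, 1, 1, 1]
r1 m[K→φ2] = [1, 1, 1, 1]
r1 m[G→φ0] = [1, 1, 1, 1]
r1 m[G→φ1] = [1, 1, 1, 1]
r1 m[G→φ2] = [1, 1, 1, 1]
r2 m[φ0→C] = [27, 22, 15, 28]
r2 m[φ0→G] = [27, 24, 23, 18]
r2 m[φ1→D] = [28, 16, 26, 18]
r2 m[φ1→G] = [27, 23, 17, 21]
r2 m[φ2→K] = [21, 17, 11, 18]
r2 m[φ2→G] = [15, 13, 23, 16]
r2 m[φ3→H] = [15, 21, 24, 14]
r2 m[φ3→D] = [22, 17, 20, 15]
r2 m[φ4→H] = [4, 7, 9, 1]
r2 m[C→φ0] = [1, 1, 1, 1]
r2 m[H→φ3] = [4, 7, 9, 1]
r2 m[H→φ4] = [15, 21, 24, 14]
r2 m[D→φ1] = [22, 17, 20, 15]
r2 m[D→φ3] = [28, 16, 26, 18]
r2 m[K→φ2] = [1, 1, 1, 1]
r2 m[G→φ0] = [405, 299, 391, 336]
r2 m[G→φ1] = [405, 312, 529, 288]
r2 m[G→φ2] = [729, 552, 391, 378]
r3 m[φ0→C] = [9824, 7651, 5430, 10247]
r3 m[φ0→G] = [27, 24, 23, 18]
r3 m[φ1→D] = [10538, 5392, 10689, 6533]
r3 m[φ1→G] = [514, 444, 337, 383]
r3 m[φ2→K] = [9250, 8810, 5801, 9291]
r3 m[φ2→G] = [15, 13, 23, 16]
r3 m[φ3→H] = [312, 480, 524, 362]
r3 m[φ3→D] = [105, 107, 123, 102]
r3 m[φ4→H] = [4, 7, 9, 1]
r3 m[C→φ0] = [1, 1, 1, 1]
r3 m[H→φ3] = [4, 7, 9, 1]
r3 m[H→φ4] = [15, 21, 24, 14]
r3 m[D→φ1] = [22, 17, 20, 15]
r3 m[D→φ3] = [28, 16, 26, 18]
r3 m[K→φ2] = [1, 1, 1, 1]
r3 m[G→φ0] = [405, 299, 391, 336]
r3 m[G→φ1] = [405, 312, 529, 288]
r3 m[G→φ2] = [729, 552, 391, 378]
r4 m[φ0→C] = [9824, 7651, 5430, 10247]
r4 m[φ0→G] = [27, 24, 23, 18]
r4 m[φ1→D] = [10538, 5392, 10689, 6533]
r4 m[φ1→G] = [514, 444, 337, 383]
r4 m[φ2→K] = [9250, 8810, 5801, 9291]
r4 m[φ2→G] = [15, 13, 23, 16]
r4 m[φ3→H] = [312, 480, 524, 362]
r4 m[φ3→D] = [105, 107, 123, 102]
r4 m[φ4→H] = [4, 7, 9, 1]
r4 m[C→φ0] = [1, 1, 1, 1]
r4 m[H→φ3] = [4, 7, 9, 1]
r4 m[H→φ4] = [312, 480, 524, 362]
r4 m[D→φ1] = [105, 107, 123, 102]
r4 m[D→φ3] = [10538, 5392, 10689, 6533]
r4 m[K→φ2] = [1, 1, 1, 1]
r4 m[G→φ0] = [7710, 5772, 7751, 6128]
r4 m[G→φ1] = [405, 312, 529, 288]
r4 m[G→φ2] = [13878, 10656, 7751, 6894]
r5 m[φ0→C] = [187693, 147719, 103193, 196670]
r5 m[φ0→G] = [27, 24, 23, 18]
r5 m[φ1→D] = [10538, 5392, 10689, 6533]
r5 m[φ1→G] = [2964, 2497, 1943, 2282]
r5 m[φ2→K] = [176567, 169720, 111817, 177171]
r5 m[φ2→G] = [15, 13, 23, 16]
r5 m[φ3→H] = [115632, 181444, 199214, 138985]
r5 m[φ3→D] = [105, 107, 123, 102]
r5 m[φ4→H] = [4, 7, 9, 1]
r5 m[C→φ0] = [1, 1, 1, 1]
r5 m[H→φ3] = [4, 7, 9, 1]
r5 m[H→φ4] = [312, 480, 524, 362]
r5 m[D→φ1] = [105, 107, 123, 102]
r5 m[D→φ3] = [10538, 5392, 10689, 6533]
r5 m[K→φ2] = [1, 1, 1, 1]
r5 m[G→φ0] = [7710, 5772, 7751, 6128]
r5 m[G→φ1] = [405, 312, 529, 288]
r5 m[G→φ2] = [13878, 10656, 7751, 6894]
r6 m[φ0→C] = [187693, 147719, 103193, 196670]
r6 m[φ0→G] = [27, 24, 23, 18]
r6 m[φ1→D] = [10538, 5392, 10689, 6533]
r6 m[φ1→G] = [2964, 2497, 1943, 2282]
r6 m[φ2→K] = [176567, 169720, 111817, 177171]
r6 m[φ2→G] = [15, 13, 23, 16]
r6 m[φ3→H] = [115632, 181444, 199214, 138985]
r6 m[φ3→D] = [105, 107, 123, 102]
r6 m[φ4→H] = [4, 7, 9, 1]
r6 m[C→φ0] = [1, 1, 1, 1]
r6 m[H→φ3] = [4, 7, 9, 1]
r6 m[H→φ4] = [115632, 181444, 199214, 138985]
r6 m[D→φ1] = [105, 107, 123, 102]
r6 m[D→φ3] = [10538, 5392, 10689, 6533]
r6 m[K→φ2] = [1, 1, 1, 1]
r6 m[G→φ0] = [44460, 32461, 44689, 36512]
r6 m[G→φ1] = [405, 312, 529, 288]
r6 m[G→φ2] = [80028, 59928, 44689, 41076]
r7 m[φ0→C] = [1086392, 847888, 595289, 1134978]
r7 m[φ0→G] = [27, 24, 23, 18]
r7 m[φ1→D] = [10538, 5392, 10689, 6533]
r7 m[φ1→G] = [2964, 2497, 1943, 2282]
r7 m[φ2→K] = [1021099, 979760, 644561, 1019127]
r7 m[φ2→G] = [15, 13, 23, 16]
r7 m[φ3→H] = [115632, 181444, 199214, 138985]
r7 m[φ3→D] = [105, 107, 123, 102]
r7 m[φ4→H] = [4, 7, 9, 1]
r7 m[C→φ0] = [1, 1, 1, 1]
r7 m[H→φ3] = [4, 7, 9, 1]
r7 m[H→φ4] = [115632, 181444, 199214, 138985]
r7 m[D→φ1] = [105, 107, 123, 102]
r7 m[D→φ3] = [10538, 5392, 10689, 6533]
r7 m[K→φ2] = [1, 1, 1, 1]
r7 m[G→φ0] = [44460, 32461, 44689, 36512]
r7 m[G→φ1] = [405, 312, 529, 288]
r7 m[G→φ2] = [80028, 59928, 44689, 41076]
r8 m[φ0→C] = [1086392, 847888, 595289, 1134978]
r8 m[φ0→G] = [27, 24, 23, 18]
r8 m[φ1→D] = [10538, 5392, 10689, 6533]
r8 m[φ1→G] = [2964, 2497, 1943, 2282]
r8 m[φ2→K] = [1021099, 979760, 644561, 1019127]
r8 m[φ2→G] = [15, 13, 23, 16]
r8 m[φ3→H] = [115632, 181444, 199214, 138985]
r8 m[φ3→D] = [105, 107, 123, 102]
r8 m[φ4→H] = [4, 7, 9, 1]
r8 m[C→φ0] = [1, 1, 1, 1]
r8 m[H→φ3] = [4, 7, 9, 1]
r8 m[H→φ4] = [115632, 181444, 199214, 138985]
r8 m[D→φ1] = [105, 107, 123, 102]
r8 m[D→φ3] = [10538, 5392, 10689, 6533]
r8 m[K→φ2] = [1, 1, 1, 1]
r8 m[G→φ0] = [44460, 32461, 44689, 36512]
r8 m[G→φ1] = [405, 312, 529, 288]
r8 m[G→φ2] = [80028, 59928, 44689, 41076]
fixed point reached at round 8
b[D] = ⊗ incoming = [1106490, 576944, 1314747, 666366]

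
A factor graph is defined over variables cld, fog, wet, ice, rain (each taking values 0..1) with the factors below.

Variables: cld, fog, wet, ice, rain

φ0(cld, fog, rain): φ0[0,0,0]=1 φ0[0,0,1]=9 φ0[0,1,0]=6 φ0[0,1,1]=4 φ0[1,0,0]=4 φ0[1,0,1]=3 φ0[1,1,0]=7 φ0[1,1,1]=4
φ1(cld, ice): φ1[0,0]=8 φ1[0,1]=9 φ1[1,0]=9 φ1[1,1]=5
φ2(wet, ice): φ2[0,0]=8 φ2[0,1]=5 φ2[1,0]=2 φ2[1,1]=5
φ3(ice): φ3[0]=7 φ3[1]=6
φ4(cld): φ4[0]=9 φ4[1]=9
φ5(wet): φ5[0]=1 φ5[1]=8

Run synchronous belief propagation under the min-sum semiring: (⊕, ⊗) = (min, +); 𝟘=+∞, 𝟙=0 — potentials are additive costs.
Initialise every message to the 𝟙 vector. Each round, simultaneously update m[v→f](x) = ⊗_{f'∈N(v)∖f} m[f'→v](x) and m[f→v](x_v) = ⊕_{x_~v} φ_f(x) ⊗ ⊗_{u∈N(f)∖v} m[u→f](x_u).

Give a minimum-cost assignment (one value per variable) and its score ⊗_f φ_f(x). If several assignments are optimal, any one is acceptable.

assignment: (cld=1, fog=0, wet=0, ice=1, rain=1); score = 29

init: all messages = 𝟙 over 2 values
r1 m[φ0→cld] = [1, 3]
r1 m[φ0→fog] = [1, 4]
r1 m[φ0→rain] = [1, 3]
r1 m[φ1→cld] = [8, 5]
r1 m[φ1→ice] = [8, 5]
r1 m[φ2→wet] = [5, 2]
r1 m[φ2→ice] = [2, 5]
r1 m[φ3→ice] = [7, 6]
r1 m[φ4→cld] = [9, 9]
r1 m[φ5→wet] = [1, 8]
r1 m[cld→φ0] = [0, 0]
r1 m[cld→φ1] = [0, 0]
r1 m[cld→φ4] = [0, 0]
r1 m[fog→φ0] = [0, 0]
r1 m[wet→φ2] = [0, 0]
r1 m[wet→φ5] = [0, 0]
r1 m[ice→φ1] = [0, 0]
r1 m[ice→φ2] = [0, 0]
r1 m[ice→φ3] = [0, 0]
r1 m[rain→φ0] = [0, 0]
r2 m[φ0→cld] = [1, 3]
r2 m[φ0→fog] = [1, 4]
r2 m[φ0→rain] = [1, 3]
r2 m[φ1→cld] = [8, 5]
r2 m[φ1→ice] = [8, 5]
r2 m[φ2→wet] = [5, 2]
r2 m[φ2→ice] = [2, 5]
r2 m[φ3→ice] = [7, 6]
r2 m[φ4→cld] = [9, 9]
r2 m[φ5→wet] = [1, 8]
r2 m[cld→φ0] = [17, 14]
r2 m[cld→φ1] = [10, 12]
r2 m[cld→φ4] = [9, 8]
r2 m[fog→φ0] = [0, 0]
r2 m[wet→φ2] = [1, 8]
r2 m[wet→φ5] = [5, 2]
r2 m[ice→φ1] = [9, 11]
r2 m[ice→φ2] = [15, 11]
r2 m[ice→φ3] = [10, 10]
r2 m[rain→φ0] = [0, 0]
r3 m[φ0→cld] = [1, 3]
r3 m[φ0→fog] = [17, 18]
r3 m[φ0→rain] = [18, 17]
r3 m[φ1→cld] = [17, 16]
r3 m[φ1→ice] = [18, 17]
r3 m[φ2→wet] = [16, 16]
r3 m[φ2→ice] = [9, 6]
r3 m[φ3→ice] = [7, 6]
r3 m[φ4→cld] = [9, 9]
r3 m[φ5→wet] = [1, 8]
r3 m[cld→φ0] = [17, 14]
r3 m[cld→φ1] = [10, 12]
r3 m[cld→φ4] = [9, 8]
r3 m[fog→φ0] = [0, 0]
r3 m[wet→φ2] = [1, 8]
r3 m[wet→φ5] = [5, 2]
r3 m[ice→φ1] = [9, 11]
r3 m[ice→φ2] = [15, 11]
r3 m[ice→φ3] = [10, 10]
r3 m[rain→φ0] = [0, 0]
r4 m[φ0→cld] = [1, 3]
r4 m[φ0→fog] = [17, 18]
r4 m[φ0→rain] = [18, 17]
r4 m[φ1→cld] = [17, 16]
r4 m[φ1→ice] = [18, 17]
r4 m[φ2→wet] = [16, 16]
r4 m[φ2→ice] = [9, 6]
r4 m[φ3→ice] = [7, 6]
r4 m[φ4→cld] = [9, 9]
r4 m[φ5→wet] = [1, 8]
r4 m[cld→φ0] = [26, 25]
r4 m[cld→φ1] = [10, 12]
r4 m[cld→φ4] = [18, 19]
r4 m[fog→φ0] = [0, 0]
r4 m[wet→φ2] = [1, 8]
r4 m[wet→φ5] = [16, 16]
r4 m[ice→φ1] = [16, 12]
r4 m[ice→φ2] = [25, 23]
r4 m[ice→φ3] = [27, 23]
r4 m[rain→φ0] = [0, 0]
r5 m[φ0→cld] = [1, 3]
r5 m[φ0→fog] = [27, 29]
r5 m[φ0→rain] = [27, 28]
r5 m[φ1→cld] = [21, 17]
r5 m[φ1→ice] = [18, 17]
r5 m[φ2→wet] = [28, 27]
r5 m[φ2→ice] = [9, 6]
r5 m[φ3→ice] = [7, 6]
r5 m[φ4→cld] = [9, 9]
r5 m[φ5→wet] = [1, 8]
r5 m[cld→φ0] = [26, 25]
r5 m[cld→φ1] = [10, 12]
r5 m[cld→φ4] = [18, 19]
r5 m[fog→φ0] = [0, 0]
r5 m[wet→φ2] = [1, 8]
r5 m[wet→φ5] = [16, 16]
r5 m[ice→φ1] = [16, 12]
r5 m[ice→φ2] = [25, 23]
r5 m[ice→φ3] = [27, 23]
r5 m[rain→φ0] = [0, 0]
r6 m[φ0→cld] = [1, 3]
r6 m[φ0→fog] = [27, 29]
r6 m[φ0→rain] = [27, 28]
r6 m[φ1→cld] = [21, 17]
r6 m[φ1→ice] = [18, 17]
r6 m[φ2→wet] = [28, 27]
r6 m[φ2→ice] = [9, 6]
r6 m[φ3→ice] = [7, 6]
r6 m[φ4→cld] = [9, 9]
r6 m[φ5→wet] = [1, 8]
r6 m[cld→φ0] = [30, 26]
r6 m[cld→φ1] = [10, 12]
r6 m[cld→φ4] = [22, 20]
r6 m[fog→φ0] = [0, 0]
r6 m[wet→φ2] = [1, 8]
r6 m[wet→φ5] = [28, 27]
r6 m[ice→φ1] = [16, 12]
r6 m[ice→φ2] = [25, 23]
r6 m[ice→φ3] = [27, 23]
r6 m[rain→φ0] = [0, 0]
r7 m[φ0→cld] = [1, 3]
r7 m[φ0→fog] = [29, 30]
r7 m[φ0→rain] = [30, 29]
r7 m[φ1→cld] = [21, 17]
r7 m[φ1→ice] = [18, 17]
r7 m[φ2→wet] = [28, 27]
r7 m[φ2→ice] = [9, 6]
r7 m[φ3→ice] = [7, 6]
r7 m[φ4→cld] = [9, 9]
r7 m[φ5→wet] = [1, 8]
r7 m[cld→φ0] = [30, 26]
r7 m[cld→φ1] = [10, 12]
r7 m[cld→φ4] = [22, 20]
r7 m[fog→φ0] = [0, 0]
r7 m[wet→φ2] = [1, 8]
r7 m[wet→φ5] = [28, 27]
r7 m[ice→φ1] = [16, 12]
r7 m[ice→φ2] = [25, 23]
r7 m[ice→φ3] = [27, 23]
r7 m[rain→φ0] = [0, 0]
r8 m[φ0→cld] = [1, 3]
r8 m[φ0→fog] = [29, 30]
r8 m[φ0→rain] = [30, 29]
r8 m[φ1→cld] = [21, 17]
r8 m[φ1→ice] = [18, 17]
r8 m[φ2→wet] = [28, 27]
r8 m[φ2→ice] = [9, 6]
r8 m[φ3→ice] = [7, 6]
r8 m[φ4→cld] = [9, 9]
r8 m[φ5→wet] = [1, 8]
r8 m[cld→φ0] = [30, 26]
r8 m[cld→φ1] = [10, 12]
r8 m[cld→φ4] = [22, 20]
r8 m[fog→φ0] = [0, 0]
r8 m[wet→φ2] = [1, 8]
r8 m[wet→φ5] = [28, 27]
r8 m[ice→φ1] = [16, 12]
r8 m[ice→φ2] = [25, 23]
r8 m[ice→φ3] = [27, 23]
r8 m[rain→φ0] = [0, 0]
fixed point reached at round 8
traceback from cld: (cld=1, fog=0, wet=0, ice=1, rain=1), score=29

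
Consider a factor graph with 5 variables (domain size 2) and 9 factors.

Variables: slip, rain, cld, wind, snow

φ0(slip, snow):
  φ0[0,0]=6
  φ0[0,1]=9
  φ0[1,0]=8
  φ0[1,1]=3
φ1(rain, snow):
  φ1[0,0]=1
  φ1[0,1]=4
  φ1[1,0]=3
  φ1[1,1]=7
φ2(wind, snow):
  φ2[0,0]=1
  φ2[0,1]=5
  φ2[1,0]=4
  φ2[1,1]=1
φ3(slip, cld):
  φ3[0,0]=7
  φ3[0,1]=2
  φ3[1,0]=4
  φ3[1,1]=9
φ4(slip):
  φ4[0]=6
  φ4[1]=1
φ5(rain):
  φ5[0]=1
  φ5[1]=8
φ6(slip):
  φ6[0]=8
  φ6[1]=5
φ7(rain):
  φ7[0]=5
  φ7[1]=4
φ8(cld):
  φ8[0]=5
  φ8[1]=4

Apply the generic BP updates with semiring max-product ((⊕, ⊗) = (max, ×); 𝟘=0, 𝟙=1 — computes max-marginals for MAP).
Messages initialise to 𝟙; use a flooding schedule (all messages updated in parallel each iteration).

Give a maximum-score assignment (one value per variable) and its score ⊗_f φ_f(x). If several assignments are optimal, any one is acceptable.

assignment: (slip=0, rain=1, cld=0, wind=0, snow=1); score = 16934400

init: all messages = 𝟙 over 2 values
r1 m[φ0→slip] = [9, 8]
r1 m[φ0→snow] = [8, 9]
r1 m[φ1→rain] = [4, 7]
r1 m[φ1→snow] = [3, 7]
r1 m[φ2→wind] = [5, 4]
r1 m[φ2→snow] = [4, 5]
r1 m[φ3→slip] = [7, 9]
r1 m[φ3→cld] = [7, 9]
r1 m[φ4→slip] = [6, 1]
r1 m[φ5→rain] = [1, 8]
r1 m[φ6→slip] = [8, 5]
r1 m[φ7→rain] = [5, 4]
r1 m[φ8→cld] = [5, 4]
r1 m[slip→φ0] = [1, 1]
r1 m[slip→φ3] = [1, 1]
r1 m[slip→φ4] = [1, 1]
r1 m[slip→φ6] = [1, 1]
r1 m[rain→φ1] = [1, 1]
r1 m[rain→φ5] = [1, 1]
r1 m[rain→φ7] = [1, 1]
r1 m[cld→φ3] = [1, 1]
r1 m[cld→φ8] = [1, 1]
r1 m[wind→φ2] = [1, 1]
r1 m[snow→φ0] = [1, 1]
r1 m[snow→φ1] = [1, 1]
r1 m[snow→φ2] = [1, 1]
r2 m[φ0→slip] = [9, 8]
r2 m[φ0→snow] = [8, 9]
r2 m[φ1→rain] = [4, 7]
r2 m[φ1→snow] = [3, 7]
r2 m[φ2→wind] = [5, 4]
r2 m[φ2→snow] = [4, 5]
r2 m[φ3→slip] = [7, 9]
r2 m[φ3→cld] = [7, 9]
r2 m[φ4→slip] = [6, 1]
r2 m[φ5→rain] = [1, 8]
r2 m[φ6→slip] = [8, 5]
r2 m[φ7→rain] = [5, 4]
r2 m[φ8→cld] = [5, 4]
r2 m[slip→φ0] = [336, 45]
r2 m[slip→φ3] = [432, 40]
r2 m[slip→φ4] = [504, 360]
r2 m[slip→φ6] = [378, 72]
r2 m[rain→φ1] = [5, 32]
r2 m[rain→φ5] = [20, 28]
r2 m[rain→φ7] = [4, 56]
r2 m[cld→φ3] = [5, 4]
r2 m[cld→φ8] = [7, 9]
r2 m[wind→φ2] = [1, 1]
r2 m[snow→φ0] = [12, 35]
r2 m[snow→φ1] = [32, 45]
r2 m[snow→φ2] = [24, 63]
r3 m[φ0→slip] = [315, 105]
r3 m[φ0→snow] = [2016, 3024]
r3 m[φ1→rain] = [180, 315]
r3 m[φ1→snow] = [96, 224]
r3 m[φ2→wind] = [315, 96]
r3 m[φ2→snow] = [4, 5]
r3 m[φ3→slip] = [35, 36]
r3 m[φ3→cld] = [3024, 864]
r3 m[φ4→slip] = [6, 1]
r3 m[φ5→rain] = [1, 8]
r3 m[φ6→slip] = [8, 5]
r3 m[φ7→rain] = [5, 4]
r3 m[φ8→cld] = [5, 4]
r3 m[slip→φ0] = [336, 45]
r3 m[slip→φ3] = [432, 40]
r3 m[slip→φ4] = [504, 360]
r3 m[slip→φ6] = [378, 72]
r3 m[rain→φ1] = [5, 32]
r3 m[rain→φ5] = [20, 28]
r3 m[rain→φ7] = [4, 56]
r3 m[cld→φ3] = [5, 4]
r3 m[cld→φ8] = [7, 9]
r3 m[wind→φ2] = [1, 1]
r3 m[snow→φ0] = [12, 35]
r3 m[snow→φ1] = [32, 45]
r3 m[snow→φ2] = [24, 63]
r4 m[φ0→slip] = [315, 105]
r4 m[φ0→snow] = [2016, 3024]
r4 m[φ1→rain] = [180, 315]
r4 m[φ1→snow] = [96, 224]
r4 m[φ2→wind] = [315, 96]
r4 m[φ2→snow] = [4, 5]
r4 m[φ3→slip] = [35, 36]
r4 m[φ3→cld] = [3024, 864]
r4 m[φ4→slip] = [6, 1]
r4 m[φ5→rain] = [1, 8]
r4 m[φ6→slip] = [8, 5]
r4 m[φ7→rain] = [5, 4]
r4 m[φ8→cld] = [5, 4]
r4 m[slip→φ0] = [1680, 180]
r4 m[slip→φ3] = [15120, 525]
r4 m[slip→φ4] = [88200, 18900]
r4 m[slip→φ6] = [66150, 3780]
r4 m[rain→φ1] = [5, 32]
r4 m[rain→φ5] = [900, 1260]
r4 m[rain→φ7] = [180, 2520]
r4 m[cld→φ3] = [5, 4]
r4 m[cld→φ8] = [3024, 864]
r4 m[wind→φ2] = [1, 1]
r4 m[snow→φ0] = [384, 1120]
r4 m[snow→φ1] = [8064, 15120]
r4 m[snow→φ2] = [193536, 677376]
r5 m[φ0→slip] = [10080, 3360]
r5 m[φ0→snow] = [10080, 15120]
r5 m[φ1→rain] = [60480, 105840]
r5 m[φ1→snow] = [96, 224]
r5 m[φ2→wind] = [3386880, 774144]
r5 m[φ2→snow] = [4, 5]
r5 m[φ3→slip] = [35, 36]
r5 m[φ3→cld] = [105840, 30240]
r5 m[φ4→slip] = [6, 1]
r5 m[φ5→rain] = [1, 8]
r5 m[φ6→slip] = [8, 5]
r5 m[φ7→rain] = [5, 4]
r5 m[φ8→cld] = [5, 4]
r5 m[slip→φ0] = [1680, 180]
r5 m[slip→φ3] = [15120, 525]
r5 m[slip→φ4] = [88200, 18900]
r5 m[slip→φ6] = [66150, 3780]
r5 m[rain→φ1] = [5, 32]
r5 m[rain→φ5] = [900, 1260]
r5 m[rain→φ7] = [180, 2520]
r5 m[cld→φ3] = [5, 4]
r5 m[cld→φ8] = [3024, 864]
r5 m[wind→φ2] = [1, 1]
r5 m[snow→φ0] = [384, 1120]
r5 m[snow→φ1] = [8064, 15120]
r5 m[snow→φ2] = [193536, 677376]
r6 m[φ0→slip] = [10080, 3360]
r6 m[φ0→snow] = [10080, 15120]
r6 m[φ1→rain] = [60480, 105840]
r6 m[φ1→snow] = [96, 224]
r6 m[φ2→wind] = [3386880, 774144]
r6 m[φ2→snow] = [4, 5]
r6 m[φ3→slip] = [35, 36]
r6 m[φ3→cld] = [105840, 30240]
r6 m[φ4→slip] = [6, 1]
r6 m[φ5→rain] = [1, 8]
r6 m[φ6→slip] = [8, 5]
r6 m[φ7→rain] = [5, 4]
r6 m[φ8→cld] = [5, 4]
r6 m[slip→φ0] = [1680, 180]
r6 m[slip→φ3] = [483840, 16800]
r6 m[slip→φ4] = [2822400, 604800]
r6 m[slip→φ6] = [2116800, 120960]
r6 m[rain→φ1] = [5, 32]
r6 m[rain→φ5] = [302400, 423360]
r6 m[rain→φ7] = [60480, 846720]
r6 m[cld→φ3] = [5, 4]
r6 m[cld→φ8] = [105840, 30240]
r6 m[wind→φ2] = [1, 1]
r6 m[snow→φ0] = [384, 1120]
r6 m[snow→φ1] = [40320, 75600]
r6 m[snow→φ2] = [967680, 3386880]
r7 m[φ0→slip] = [10080, 3360]
r7 m[φ0→snow] = [10080, 15120]
r7 m[φ1→rain] = [302400, 529200]
r7 m[φ1→snow] = [96, 224]
r7 m[φ2→wind] = [16934400, 3870720]
r7 m[φ2→snow] = [4, 5]
r7 m[φ3→slip] = [35, 36]
r7 m[φ3→cld] = [3386880, 967680]
r7 m[φ4→slip] = [6, 1]
r7 m[φ5→rain] = [1, 8]
r7 m[φ6→slip] = [8, 5]
r7 m[φ7→rain] = [5, 4]
r7 m[φ8→cld] = [5, 4]
r7 m[slip→φ0] = [1680, 180]
r7 m[slip→φ3] = [483840, 16800]
r7 m[slip→φ4] = [2822400, 604800]
r7 m[slip→φ6] = [2116800, 120960]
r7 m[rain→φ1] = [5, 32]
r7 m[rain→φ5] = [302400, 423360]
r7 m[rain→φ7] = [60480, 846720]
r7 m[cld→φ3] = [5, 4]
r7 m[cld→φ8] = [105840, 30240]
r7 m[wind→φ2] = [1, 1]
r7 m[snow→φ0] = [384, 1120]
r7 m[snow→φ1] = [40320, 75600]
r7 m[snow→φ2] = [967680, 3386880]
r8 m[φ0→slip] = [10080, 3360]
r8 m[φ0→snow] = [10080, 15120]
r8 m[φ1→rain] = [302400, 529200]
r8 m[φ1→snow] = [96, 224]
r8 m[φ2→wind] = [16934400, 3870720]
r8 m[φ2→snow] = [4, 5]
r8 m[φ3→slip] = [35, 36]
r8 m[φ3→cld] = [3386880, 967680]
r8 m[φ4→slip] = [6, 1]
r8 m[φ5→rain] = [1, 8]
r8 m[φ6→slip] = [8, 5]
r8 m[φ7→rain] = [5, 4]
r8 m[φ8→cld] = [5, 4]
r8 m[slip→φ0] = [1680, 180]
r8 m[slip→φ3] = [483840, 16800]
r8 m[slip→φ4] = [2822400, 604800]
r8 m[slip→φ6] = [2116800, 120960]
r8 m[rain→φ1] = [5, 32]
r8 m[rain→φ5] = [1512000, 2116800]
r8 m[rain→φ7] = [302400, 4233600]
r8 m[cld→φ3] = [5, 4]
r8 m[cld→φ8] = [3386880, 967680]
r8 m[wind→φ2] = [1, 1]
r8 m[snow→φ0] = [384, 1120]
r8 m[snow→φ1] = [40320, 75600]
r8 m[snow→φ2] = [967680, 3386880]
r9 m[φ0→slip] = [10080, 3360]
r9 m[φ0→snow] = [10080, 15120]
r9 m[φ1→rain] = [302400, 529200]
r9 m[φ1→snow] = [96, 224]
r9 m[φ2→wind] = [16934400, 3870720]
r9 m[φ2→snow] = [4, 5]
r9 m[φ3→slip] = [35, 36]
r9 m[φ3→cld] = [3386880, 967680]
r9 m[φ4→slip] = [6, 1]
r9 m[φ5→rain] = [1, 8]
r9 m[φ6→slip] = [8, 5]
r9 m[φ7→rain] = [5, 4]
r9 m[φ8→cld] = [5, 4]
r9 m[slip→φ0] = [1680, 180]
r9 m[slip→φ3] = [483840, 16800]
r9 m[slip→φ4] = [2822400, 604800]
r9 m[slip→φ6] = [2116800, 120960]
r9 m[rain→φ1] = [5, 32]
r9 m[rain→φ5] = [1512000, 2116800]
r9 m[rain→φ7] = [302400, 4233600]
r9 m[cld→φ3] = [5, 4]
r9 m[cld→φ8] = [3386880, 967680]
r9 m[wind→φ2] = [1, 1]
r9 m[snow→φ0] = [384, 1120]
r9 m[snow→φ1] = [40320, 75600]
r9 m[snow→φ2] = [967680, 3386880]
fixed point reached at round 9
traceback from slip: (slip=0, rain=1, cld=0, wind=0, snow=1), score=16934400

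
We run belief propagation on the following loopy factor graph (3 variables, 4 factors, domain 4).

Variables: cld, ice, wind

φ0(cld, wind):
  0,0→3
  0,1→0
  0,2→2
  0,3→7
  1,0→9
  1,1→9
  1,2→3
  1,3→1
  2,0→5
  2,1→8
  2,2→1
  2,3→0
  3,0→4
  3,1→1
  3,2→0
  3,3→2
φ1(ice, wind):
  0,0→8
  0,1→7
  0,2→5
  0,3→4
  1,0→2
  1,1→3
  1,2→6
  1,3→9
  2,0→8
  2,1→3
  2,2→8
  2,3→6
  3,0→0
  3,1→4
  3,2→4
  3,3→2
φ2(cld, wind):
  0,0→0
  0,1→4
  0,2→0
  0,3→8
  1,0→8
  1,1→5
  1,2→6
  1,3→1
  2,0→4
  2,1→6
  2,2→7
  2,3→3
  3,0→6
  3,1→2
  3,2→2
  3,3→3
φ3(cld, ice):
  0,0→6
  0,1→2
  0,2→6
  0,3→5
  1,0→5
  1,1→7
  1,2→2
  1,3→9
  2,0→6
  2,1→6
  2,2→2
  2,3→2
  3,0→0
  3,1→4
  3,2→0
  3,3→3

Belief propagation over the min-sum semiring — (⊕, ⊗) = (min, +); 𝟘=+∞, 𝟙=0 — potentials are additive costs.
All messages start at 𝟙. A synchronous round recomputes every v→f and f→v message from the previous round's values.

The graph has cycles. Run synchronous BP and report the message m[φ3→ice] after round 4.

init: all messages = 𝟙 over 4 values
r1 m[φ0→cld] = [0, 1, 0, 0]
r1 m[φ0→wind] = [3, 0, 0, 0]
r1 m[φ1→ice] = [4, 2, 3, 0]
r1 m[φ1→wind] = [0, 3, 4, 2]
r1 m[φ2→cld] = [0, 1, 3, 2]
r1 m[φ2→wind] = [0, 2, 0, 1]
r1 m[φ3→cld] = [2, 2, 2, 0]
r1 m[φ3→ice] = [0, 2, 0, 2]
r1 m[cld→φ0] = [0, 0, 0, 0]
r1 m[cld→φ2] = [0, 0, 0, 0]
r1 m[cld→φ3] = [0, 0, 0, 0]
r1 m[ice→φ1] = [0, 0, 0, 0]
r1 m[ice→φ3] = [0, 0, 0, 0]
r1 m[wind→φ0] = [0, 0, 0, 0]
r1 m[wind→φ1] = [0, 0, 0, 0]
r1 m[wind→φ2] = [0, 0, 0, 0]
r2 m[φ0→cld] = [0, 1, 0, 0]
r2 m[φ0→wind] = [3, 0, 0, 0]
r2 m[φ1→ice] = [4, 2, 3, 0]
r2 m[φ1→wind] = [0, 3, 4, 2]
r2 m[φ2→cld] = [0, 1, 3, 2]
r2 m[φ2→wind] = [0, 2, 0, 1]
r2 m[φ3→cld] = [2, 2, 2, 0]
r2 m[φ3→ice] = [0, 2, 0, 2]
r2 m[cld→φ0] = [2, 3, 5, 2]
r2 m[cld→φ2] = [2, 3, 2, 0]
r2 m[cld→φ3] = [0, 2, 3, 2]
r2 m[ice→φ1] = [0, 2, 0, 2]
r2 m[ice→φ3] = [4, 2, 3, 0]
r2 m[wind→φ0] = [0, 5, 4, 3]
r2 m[wind→φ1] = [3, 2, 0, 1]
r2 m[wind→φ2] = [3, 3, 4, 2]
r3 m[φ0→cld] = [3, 4, 3, 4]
r3 m[φ0→wind] = [5, 2, 2, 4]
r3 m[φ1→ice] = [5, 5, 5, 3]
r3 m[φ1→wind] = [2, 3, 5, 4]
r3 m[φ2→cld] = [3, 3, 5, 5]
r3 m[φ2→wind] = [2, 2, 2, 3]
r3 m[φ3→cld] = [4, 5, 2, 3]
r3 m[φ3→ice] = [2, 2, 2, 5]
r3 m[cld→φ0] = [2, 3, 5, 2]
r3 m[cld→φ2] = [2, 3, 2, 0]
r3 m[cld→φ3] = [0, 2, 3, 2]
r3 m[ice→φ1] = [0, 2, 0, 2]
r3 m[ice→φ3] = [4, 2, 3, 0]
r3 m[wind→φ0] = [0, 5, 4, 3]
r3 m[wind→φ1] = [3, 2, 0, 1]
r3 m[wind→φ2] = [3, 3, 4, 2]
r4 m[φ0→cld] = [3, 4, 3, 4]
r4 m[φ0→wind] = [5, 2, 2, 4]
r4 m[φ1→ice] = [5, 5, 5, 3]
r4 m[φ1→wind] = [2, 3, 5, 4]
r4 m[φ2→cld] = [3, 3, 5, 5]
r4 m[φ2→wind] = [2, 2, 2, 3]
r4 m[φ3→cld] = [4, 5, 2, 3]
r4 m[φ3→ice] = [2, 2, 2, 5]
r4 m[cld→φ0] = [7, 8, 7, 8]
r4 m[cld→φ2] = [7, 9, 5, 7]
r4 m[cld→φ3] = [6, 7, 8, 9]
r4 m[ice→φ1] = [2, 2, 2, 5]
r4 m[ice→φ3] = [5, 5, 5, 3]
r4 m[wind→φ0] = [4, 5, 7, 7]
r4 m[wind→φ1] = [7, 4, 4, 7]
r4 m[wind→φ2] = [7, 5, 7, 8]

message @ round 4 = [2, 2, 2, 5]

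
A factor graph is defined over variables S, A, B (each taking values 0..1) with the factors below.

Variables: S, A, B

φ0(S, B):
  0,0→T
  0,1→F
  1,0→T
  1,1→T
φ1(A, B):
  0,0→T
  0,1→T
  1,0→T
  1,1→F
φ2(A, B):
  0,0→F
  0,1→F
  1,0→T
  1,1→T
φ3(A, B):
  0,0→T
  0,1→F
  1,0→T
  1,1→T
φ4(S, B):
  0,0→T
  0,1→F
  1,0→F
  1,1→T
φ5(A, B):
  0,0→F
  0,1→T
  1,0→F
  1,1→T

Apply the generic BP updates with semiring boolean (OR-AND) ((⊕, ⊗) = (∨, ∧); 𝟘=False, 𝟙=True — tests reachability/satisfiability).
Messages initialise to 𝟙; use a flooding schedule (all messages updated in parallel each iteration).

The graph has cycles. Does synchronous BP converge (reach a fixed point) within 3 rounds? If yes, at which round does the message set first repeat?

init: all messages = 𝟙 over 2 values
r1 m[φ0→S] = [T, T]
r1 m[φ0→B] = [T, T]
r1 m[φ1→A] = [T, T]
r1 m[φ1→B] = [T, T]
r1 m[φ2→A] = [F, T]
r1 m[φ2→B] = [T, T]
r1 m[φ3→A] = [T, T]
r1 m[φ3→B] = [T, T]
r1 m[φ4→S] = [T, T]
r1 m[φ4→B] = [T, T]
r1 m[φ5→A] = [T, T]
r1 m[φ5→B] = [F, T]
r1 m[S→φ0] = [T, T]
r1 m[S→φ4] = [T, T]
r1 m[A→φ1] = [T, T]
r1 m[A→φ2] = [T, T]
r1 m[A→φ3] = [T, T]
r1 m[A→φ5] = [T, T]
r1 m[B→φ0] = [T, T]
r1 m[B→φ1] = [T, T]
r1 m[B→φ2] = [T, T]
r1 m[B→φ3] = [T, T]
r1 m[B→φ4] = [T, T]
r1 m[B→φ5] = [T, T]
r2 m[φ0→S] = [T, T]
r2 m[φ0→B] = [T, T]
r2 m[φ1→A] = [T, T]
r2 m[φ1→B] = [T, T]
r2 m[φ2→A] = [F, T]
r2 m[φ2→B] = [T, T]
r2 m[φ3→A] = [T, T]
r2 m[φ3→B] = [T, T]
r2 m[φ4→S] = [T, T]
r2 m[φ4→B] = [T, T]
r2 m[φ5→A] = [T, T]
r2 m[φ5→B] = [F, T]
r2 m[S→φ0] = [T, T]
r2 m[S→φ4] = [T, T]
r2 m[A→φ1] = [F, T]
r2 m[A→φ2] = [T, T]
r2 m[A→φ3] = [F, T]
r2 m[A→φ5] = [F, T]
r2 m[B→φ0] = [F, T]
r2 m[B→φ1] = [F, T]
r2 m[B→φ2] = [F, T]
r2 m[B→φ3] = [F, T]
r2 m[B→φ4] = [F, T]
r2 m[B→φ5] = [T, T]
r3 m[φ0→S] = [F, T]
r3 m[φ0→B] = [T, T]
r3 m[φ1→A] = [T, F]
r3 m[φ1→B] = [T, F]
r3 m[φ2→A] = [F, T]
r3 m[φ2→B] = [T, T]
r3 m[φ3→A] = [F, T]
r3 m[φ3→B] = [T, T]
r3 m[φ4→S] = [F, T]
r3 m[φ4→B] = [T, T]
r3 m[φ5→A] = [T, T]
r3 m[φ5→B] = [F, T]
r3 m[S→φ0] = [T, T]
r3 m[S→φ4] = [T, T]
r3 m[A→φ1] = [F, T]
r3 m[A→φ2] = [T, T]
r3 m[A→φ3] = [F, T]
r3 m[A→φ5] = [F, T]
r3 m[B→φ0] = [F, T]
r3 m[B→φ1] = [F, T]
r3 m[B→φ2] = [F, T]
r3 m[B→φ3] = [F, T]
r3 m[B→φ4] = [F, T]
r3 m[B→φ5] = [T, T]
no fixed point within 3 rounds

NOT CONVERGED within 3 rounds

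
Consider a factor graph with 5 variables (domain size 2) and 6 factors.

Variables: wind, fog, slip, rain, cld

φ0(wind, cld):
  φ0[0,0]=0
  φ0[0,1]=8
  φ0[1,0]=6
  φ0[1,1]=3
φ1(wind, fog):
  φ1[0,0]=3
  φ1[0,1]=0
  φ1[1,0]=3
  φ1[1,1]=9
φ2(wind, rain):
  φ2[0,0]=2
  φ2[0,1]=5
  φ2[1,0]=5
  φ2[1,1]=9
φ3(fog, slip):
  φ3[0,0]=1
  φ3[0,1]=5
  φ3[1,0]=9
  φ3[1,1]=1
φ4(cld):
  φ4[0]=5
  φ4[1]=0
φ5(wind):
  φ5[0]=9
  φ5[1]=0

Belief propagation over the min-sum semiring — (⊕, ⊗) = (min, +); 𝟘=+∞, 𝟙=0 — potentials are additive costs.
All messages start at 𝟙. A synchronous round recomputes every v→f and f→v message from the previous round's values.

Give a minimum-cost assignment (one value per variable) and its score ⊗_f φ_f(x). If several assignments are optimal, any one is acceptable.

init: all messages = 𝟙 over 2 values
r1 m[φ0→wind] = [0, 3]
r1 m[φ0→cld] = [0, 3]
r1 m[φ1→wind] = [0, 3]
r1 m[φ1→fog] = [3, 0]
r1 m[φ2→wind] = [2, 5]
r1 m[φ2→rain] = [2, 5]
r1 m[φ3→fog] = [1, 1]
r1 m[φ3→slip] = [1, 1]
r1 m[φ4→cld] = [5, 0]
r1 m[φ5→wind] = [9, 0]
r1 m[wind→φ0] = [0, 0]
r1 m[wind→φ1] = [0, 0]
r1 m[wind→φ2] = [0, 0]
r1 m[wind→φ5] = [0, 0]
r1 m[fog→φ1] = [0, 0]
r1 m[fog→φ3] = [0, 0]
r1 m[slip→φ3] = [0, 0]
r1 m[rain→φ2] = [0, 0]
r1 m[cld→φ0] = [0, 0]
r1 m[cld→φ4] = [0, 0]
r2 m[φ0→wind] = [0, 3]
r2 m[φ0→cld] = [0, 3]
r2 m[φ1→wind] = [0, 3]
r2 m[φ1→fog] = [3, 0]
r2 m[φ2→wind] = [2, 5]
r2 m[φ2→rain] = [2, 5]
r2 m[φ3→fog] = [1, 1]
r2 m[φ3→slip] = [1, 1]
r2 m[φ4→cld] = [5, 0]
r2 m[φ5→wind] = [9, 0]
r2 m[wind→φ0] = [11, 8]
r2 m[wind→φ1] = [11, 8]
r2 m[wind→φ2] = [9, 6]
r2 m[wind→φ5] = [2, 11]
r2 m[fog→φ1] = [1, 1]
r2 m[fog→φ3] = [3, 0]
r2 m[slip→φ3] = [0, 0]
r2 m[rain→φ2] = [0, 0]
r2 m[cld→φ0] = [5, 0]
r2 m[cld→φ4] = [0, 3]
r3 m[φ0→wind] = [5, 3]
r3 m[φ0→cld] = [11, 11]
r3 m[φ1→wind] = [1, 4]
r3 m[φ1→fog] = [11, 11]
r3 m[φ2→wind] = [2, 5]
r3 m[φ2→rain] = [11, 14]
r3 m[φ3→fog] = [1, 1]
r3 m[φ3→slip] = [4, 1]
r3 m[φ4→cld] = [5, 0]
r3 m[φ5→wind] = [9, 0]
r3 m[wind→φ0] = [11, 8]
r3 m[wind→φ1] = [11, 8]
r3 m[wind→φ2] = [9, 6]
r3 m[wind→φ5] = [2, 11]
r3 m[fog→φ1] = [1, 1]
r3 m[fog→φ3] = [3, 0]
r3 m[slip→φ3] = [0, 0]
r3 m[rain→φ2] = [0, 0]
r3 m[cld→φ0] = [5, 0]
r3 m[cld→φ4] = [0, 3]
r4 m[φ0→wind] = [5, 3]
r4 m[φ0→cld] = [11, 11]
r4 m[φ1→wind] = [1, 4]
r4 m[φ1→fog] = [11, 11]
r4 m[φ2→wind] = [2, 5]
r4 m[φ2→rain] = [11, 14]
r4 m[φ3→fog] = [1, 1]
r4 m[φ3→slip] = [4, 1]
r4 m[φ4→cld] = [5, 0]
r4 m[φ5→wind] = [9, 0]
r4 m[wind→φ0] = [12, 9]
r4 m[wind→φ1] = [16, 8]
r4 m[wind→φ2] = [15, 7]
r4 m[wind→φ5] = [8, 12]
r4 m[fog→φ1] = [1, 1]
r4 m[fog→φ3] = [11, 11]
r4 m[slip→φ3] = [0, 0]
r4 m[rain→φ2] = [0, 0]
r4 m[cld→φ0] = [5, 0]
r4 m[cld→φ4] = [11, 11]
r5 m[φ0→wind] = [5, 3]
r5 m[φ0→cld] = [12, 12]
r5 m[φ1→wind] = [1, 4]
r5 m[φ1→fog] = [11, 16]
r5 m[φ2→wind] = [2, 5]
r5 m[φ2→rain] = [12, 16]
r5 m[φ3→fog] = [1, 1]
r5 m[φ3→slip] = [12, 12]
r5 m[φ4→cld] = [5, 0]
r5 m[φ5→wind] = [9, 0]
r5 m[wind→φ0] = [12, 9]
r5 m[wind→φ1] = [16, 8]
r5 m[wind→φ2] = [15, 7]
r5 m[wind→φ5] = [8, 12]
r5 m[fog→φ1] = [1, 1]
r5 m[fog→φ3] = [11, 11]
r5 m[slip→φ3] = [0, 0]
r5 m[rain→φ2] = [0, 0]
r5 m[cld→φ0] = [5, 0]
r5 m[cld→φ4] = [11, 11]
r6 m[φ0→wind] = [5, 3]
r6 m[φ0→cld] = [12, 12]
r6 m[φ1→wind] = [1, 4]
r6 m[φ1→fog] = [11, 16]
r6 m[φ2→wind] = [2, 5]
r6 m[φ2→rain] = [12, 16]
r6 m[φ3→fog] = [1, 1]
r6 m[φ3→slip] = [12, 12]
r6 m[φ4→cld] = [5, 0]
r6 m[φ5→wind] = [9, 0]
r6 m[wind→φ0] = [12, 9]
r6 m[wind→φ1] = [16, 8]
r6 m[wind→φ2] = [15, 7]
r6 m[wind→φ5] = [8, 12]
r6 m[fog→φ1] = [1, 1]
r6 m[fog→φ3] = [11, 16]
r6 m[slip→φ3] = [0, 0]
r6 m[rain→φ2] = [0, 0]
r6 m[cld→φ0] = [5, 0]
r6 m[cld→φ4] = [12, 12]
r7 m[φ0→wind] = [5, 3]
r7 m[φ0→cld] = [12, 12]
r7 m[φ1→wind] = [1, 4]
r7 m[φ1→fog] = [11, 16]
r7 m[φ2→wind] = [2, 5]
r7 m[φ2→rain] = [12, 16]
r7 m[φ3→fog] = [1, 1]
r7 m[φ3→slip] = [12, 16]
r7 m[φ4→cld] = [5, 0]
r7 m[φ5→wind] = [9, 0]
r7 m[wind→φ0] = [12, 9]
r7 m[wind→φ1] = [16, 8]
r7 m[wind→φ2] = [15, 7]
r7 m[wind→φ5] = [8, 12]
r7 m[fog→φ1] = [1, 1]
r7 m[fog→φ3] = [11, 16]
r7 m[slip→φ3] = [0, 0]
r7 m[rain→φ2] = [0, 0]
r7 m[cld→φ0] = [5, 0]
r7 m[cld→φ4] = [12, 12]
r8 m[φ0→wind] = [5, 3]
r8 m[φ0→cld] = [12, 12]
r8 m[φ1→wind] = [1, 4]
r8 m[φ1→fog] = [11, 16]
r8 m[φ2→wind] = [2, 5]
r8 m[φ2→rain] = [12, 16]
r8 m[φ3→fog] = [1, 1]
r8 m[φ3→slip] = [12, 16]
r8 m[φ4→cld] = [5, 0]
r8 m[φ5→wind] = [9, 0]
r8 m[wind→φ0] = [12, 9]
r8 m[wind→φ1] = [16, 8]
r8 m[wind→φ2] = [15, 7]
r8 m[wind→φ5] = [8, 12]
r8 m[fog→φ1] = [1, 1]
r8 m[fog→φ3] = [11, 16]
r8 m[slip→φ3] = [0, 0]
r8 m[rain→φ2] = [0, 0]
r8 m[cld→φ0] = [5, 0]
r8 m[cld→φ4] = [12, 12]
fixed point reached at round 8
traceback from wind: (wind=1, fog=0, slip=0, rain=0, cld=1), score=12

assignment: (wind=1, fog=0, slip=0, rain=0, cld=1); score = 12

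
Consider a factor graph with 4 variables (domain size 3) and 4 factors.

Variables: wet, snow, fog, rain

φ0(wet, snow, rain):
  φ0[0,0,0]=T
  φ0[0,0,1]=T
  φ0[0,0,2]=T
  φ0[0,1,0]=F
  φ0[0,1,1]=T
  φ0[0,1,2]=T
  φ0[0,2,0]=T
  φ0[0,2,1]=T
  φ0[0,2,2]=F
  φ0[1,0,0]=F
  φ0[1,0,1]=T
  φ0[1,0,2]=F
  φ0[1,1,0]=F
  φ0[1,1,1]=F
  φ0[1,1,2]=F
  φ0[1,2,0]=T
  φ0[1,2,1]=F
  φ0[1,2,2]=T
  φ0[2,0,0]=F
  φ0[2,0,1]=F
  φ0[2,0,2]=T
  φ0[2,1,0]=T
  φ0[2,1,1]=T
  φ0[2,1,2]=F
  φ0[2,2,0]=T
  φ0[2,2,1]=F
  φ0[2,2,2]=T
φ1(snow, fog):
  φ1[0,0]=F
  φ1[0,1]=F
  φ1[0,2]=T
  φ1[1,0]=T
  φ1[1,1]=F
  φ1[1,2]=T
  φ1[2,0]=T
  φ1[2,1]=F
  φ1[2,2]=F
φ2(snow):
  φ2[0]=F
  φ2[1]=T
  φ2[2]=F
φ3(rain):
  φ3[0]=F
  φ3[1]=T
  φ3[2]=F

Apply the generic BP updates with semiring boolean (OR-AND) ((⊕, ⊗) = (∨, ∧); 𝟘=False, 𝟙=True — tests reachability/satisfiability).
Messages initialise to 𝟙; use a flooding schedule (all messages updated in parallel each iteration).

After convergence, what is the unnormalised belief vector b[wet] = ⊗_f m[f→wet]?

init: all messages = 𝟙 over 3 values
r1 m[φ0→wet] = [T, T, T]
r1 m[φ0→snow] = [T, T, T]
r1 m[φ0→rain] = [T, T, T]
r1 m[φ1→snow] = [T, T, T]
r1 m[φ1→fog] = [T, F, T]
r1 m[φ2→snow] = [F, T, F]
r1 m[φ3→rain] = [F, T, F]
r1 m[wet→φ0] = [T, T, T]
r1 m[snow→φ0] = [T, T, T]
r1 m[snow→φ1] = [T, T, T]
r1 m[snow→φ2] = [T, T, T]
r1 m[fog→φ1] = [T, T, T]
r1 m[rain→φ0] = [T, T, T]
r1 m[rain→φ3] = [T, T, T]
r2 m[φ0→wet] = [T, T, T]
r2 m[φ0→snow] = [T, T, T]
r2 m[φ0→rain] = [T, T, T]
r2 m[φ1→snow] = [T, T, T]
r2 m[φ1→fog] = [T, F, T]
r2 m[φ2→snow] = [F, T, F]
r2 m[φ3→rain] = [F, T, F]
r2 m[wet→φ0] = [T, T, T]
r2 m[snow→φ0] = [F, T, F]
r2 m[snow→φ1] = [F, T, F]
r2 m[snow→φ2] = [T, T, T]
r2 m[fog→φ1] = [T, T, T]
r2 m[rain→φ0] = [F, T, F]
r2 m[rain→φ3] = [T, T, T]
r3 m[φ0→wet] = [T, F, T]
r3 m[φ0→snow] = [T, T, T]
r3 m[φ0→rain] = [T, T, T]
r3 m[φ1→snow] = [T, T, T]
r3 m[φ1→fog] = [T, F, T]
r3 m[φ2→snow] = [F, T, F]
r3 m[φ3→rain] = [F, T, F]
r3 m[wet→φ0] = [T, T, T]
r3 m[snow→φ0] = [F, T, F]
r3 m[snow→φ1] = [F, T, F]
r3 m[snow→φ2] = [T, T, T]
r3 m[fog→φ1] = [T, T, T]
r3 m[rain→φ0] = [F, T, F]
r3 m[rain→φ3] = [T, T, T]
r4 m[φ0→wet] = [T, F, T]
r4 m[φ0→snow] = [T, T, T]
r4 m[φ0→rain] = [T, T, T]
r4 m[φ1→snow] = [T, T, T]
r4 m[φ1→fog] = [T, F, T]
r4 m[φ2→snow] = [F, T, F]
r4 m[φ3→rain] = [F, T, F]
r4 m[wet→φ0] = [T, T, T]
r4 m[snow→φ0] = [F, T, F]
r4 m[snow→φ1] = [F, T, F]
r4 m[snow→φ2] = [T, T, T]
r4 m[fog→φ1] = [T, T, T]
r4 m[rain→φ0] = [F, T, F]
r4 m[rain→φ3] = [T, T, T]
fixed point reached at round 4
b[wet] = ⊗ incoming = [T, F, T]

b[wet] = [T, F, T]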